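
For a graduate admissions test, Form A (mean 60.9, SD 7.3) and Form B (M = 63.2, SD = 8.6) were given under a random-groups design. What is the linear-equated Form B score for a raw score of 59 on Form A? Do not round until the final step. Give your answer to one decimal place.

Linear equating: y = (SD_Y/SD_X)(x − M_X) + M_Y
y = (8.6/7.3)(59 − 60.9) + 63.2
y = 1.178082 × -1.9 + 63.2 = -2.2384 + 63.2 = 61.0

61.0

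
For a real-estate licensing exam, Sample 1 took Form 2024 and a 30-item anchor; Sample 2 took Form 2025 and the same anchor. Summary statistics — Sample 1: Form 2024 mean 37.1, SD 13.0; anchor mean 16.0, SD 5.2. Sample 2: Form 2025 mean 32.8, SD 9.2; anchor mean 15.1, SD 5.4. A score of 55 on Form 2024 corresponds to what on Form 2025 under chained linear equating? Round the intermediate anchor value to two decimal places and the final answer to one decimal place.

46.5

Form 2024 → anchor (Sample 1): v = (5.2/13.0)(55 − 37.1) + 16.0 = 23.16
anchor → Form 2025 (Sample 2): y = (9.2/5.4)(23.16 − 15.1) + 32.8 = 46.5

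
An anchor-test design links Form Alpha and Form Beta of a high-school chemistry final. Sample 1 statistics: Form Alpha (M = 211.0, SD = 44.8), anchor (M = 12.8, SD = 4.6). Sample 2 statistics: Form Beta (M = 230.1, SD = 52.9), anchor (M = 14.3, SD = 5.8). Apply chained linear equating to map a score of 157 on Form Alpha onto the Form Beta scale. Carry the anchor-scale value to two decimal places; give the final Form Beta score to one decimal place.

165.9

Form Alpha → anchor (Sample 1): v = (4.6/44.8)(157 − 211.0) + 12.8 = 7.26
anchor → Form Beta (Sample 2): y = (52.9/5.8)(7.26 − 14.3) + 230.1 = 165.9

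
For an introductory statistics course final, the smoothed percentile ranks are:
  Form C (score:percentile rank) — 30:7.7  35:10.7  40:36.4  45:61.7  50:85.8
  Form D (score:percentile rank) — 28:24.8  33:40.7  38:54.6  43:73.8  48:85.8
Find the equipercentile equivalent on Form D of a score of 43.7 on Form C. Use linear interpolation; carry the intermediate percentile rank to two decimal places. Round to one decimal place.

PR of 43.7 on Form C: 36.4 + (43.7 − 40)/(45 − 40) × (61.7 − 36.4) = 55.12
On Form D, PR 55.12 falls between score 38 (PR 54.6) and 43 (PR 73.8).
Interpolate: 38 + (55.12 − 54.6)/(73.8 − 54.6) × (43 − 38) = 38.1

38.1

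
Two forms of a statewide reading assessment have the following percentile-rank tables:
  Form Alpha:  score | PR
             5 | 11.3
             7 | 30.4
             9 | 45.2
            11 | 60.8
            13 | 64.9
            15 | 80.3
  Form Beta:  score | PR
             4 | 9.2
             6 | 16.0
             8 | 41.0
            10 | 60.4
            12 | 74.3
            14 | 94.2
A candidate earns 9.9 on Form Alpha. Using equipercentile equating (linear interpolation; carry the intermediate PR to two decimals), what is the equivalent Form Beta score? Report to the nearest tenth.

PR of 9.9 on Form Alpha: 45.2 + (9.9 − 9)/(11 − 9) × (60.8 − 45.2) = 52.22
On Form Beta, PR 52.22 falls between score 8 (PR 41.0) and 10 (PR 60.4).
Interpolate: 8 + (52.22 − 41.0)/(60.4 − 41.0) × (10 − 8) = 9.2

9.2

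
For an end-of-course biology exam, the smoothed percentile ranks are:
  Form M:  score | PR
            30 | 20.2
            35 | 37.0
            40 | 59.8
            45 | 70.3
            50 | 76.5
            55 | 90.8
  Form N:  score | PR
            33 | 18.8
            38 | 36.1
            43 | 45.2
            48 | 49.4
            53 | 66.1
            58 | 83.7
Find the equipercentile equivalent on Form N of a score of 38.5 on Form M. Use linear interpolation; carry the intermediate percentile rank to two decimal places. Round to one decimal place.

PR of 38.5 on Form M: 37.0 + (38.5 − 35)/(40 − 35) × (59.8 − 37.0) = 52.96
On Form N, PR 52.96 falls between score 48 (PR 49.4) and 53 (PR 66.1).
Interpolate: 48 + (52.96 − 49.4)/(66.1 − 49.4) × (53 − 48) = 49.1

49.1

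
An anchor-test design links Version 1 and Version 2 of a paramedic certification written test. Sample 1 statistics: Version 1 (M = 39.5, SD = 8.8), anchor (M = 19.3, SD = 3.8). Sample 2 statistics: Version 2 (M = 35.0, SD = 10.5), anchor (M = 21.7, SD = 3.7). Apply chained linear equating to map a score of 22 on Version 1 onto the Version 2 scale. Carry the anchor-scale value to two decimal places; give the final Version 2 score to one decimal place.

Version 1 → anchor (Sample 1): v = (3.8/8.8)(22 − 39.5) + 19.3 = 11.74
anchor → Version 2 (Sample 2): y = (10.5/3.7)(11.74 − 21.7) + 35.0 = 6.7

6.7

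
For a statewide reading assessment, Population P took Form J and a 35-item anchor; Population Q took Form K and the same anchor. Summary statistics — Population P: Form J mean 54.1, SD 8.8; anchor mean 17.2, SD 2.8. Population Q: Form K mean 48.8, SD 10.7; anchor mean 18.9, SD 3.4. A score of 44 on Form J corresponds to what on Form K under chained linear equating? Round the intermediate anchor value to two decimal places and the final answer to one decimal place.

33.3

Form J → anchor (Population P): v = (2.8/8.8)(44 − 54.1) + 17.2 = 13.99
anchor → Form K (Population Q): y = (10.7/3.4)(13.99 − 18.9) + 48.8 = 33.3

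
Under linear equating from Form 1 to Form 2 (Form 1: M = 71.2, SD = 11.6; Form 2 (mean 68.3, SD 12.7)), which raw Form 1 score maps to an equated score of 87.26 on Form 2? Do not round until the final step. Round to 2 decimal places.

88.52

Invert y = (SD_Y/SD_X)(x − M_X) + M_Y:
x = (SD_X/SD_Y)(y − M_Y) + M_X = (11.6/12.7)(87.26 − 68.3) + 71.2
x = 0.913386 × 18.960 + 71.2 = 88.52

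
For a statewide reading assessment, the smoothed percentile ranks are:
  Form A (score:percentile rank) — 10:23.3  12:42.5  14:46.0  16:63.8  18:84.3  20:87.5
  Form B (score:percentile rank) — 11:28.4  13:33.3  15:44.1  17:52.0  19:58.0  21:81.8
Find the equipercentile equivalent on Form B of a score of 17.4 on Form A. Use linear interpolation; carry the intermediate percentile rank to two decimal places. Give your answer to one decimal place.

20.7

PR of 17.4 on Form A: 63.8 + (17.4 − 16)/(18 − 16) × (84.3 − 63.8) = 78.15
On Form B, PR 78.15 falls between score 19 (PR 58.0) and 21 (PR 81.8).
Interpolate: 19 + (78.15 − 58.0)/(81.8 − 58.0) × (21 − 19) = 20.7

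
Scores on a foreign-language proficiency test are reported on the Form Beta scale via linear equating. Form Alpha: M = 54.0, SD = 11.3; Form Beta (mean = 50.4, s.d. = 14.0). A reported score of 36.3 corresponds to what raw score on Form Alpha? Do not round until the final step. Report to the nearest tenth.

Invert y = (SD_Y/SD_X)(x − M_X) + M_Y:
x = (SD_X/SD_Y)(y − M_Y) + M_X = (11.3/14.0)(36.3 − 50.4) + 54.0
x = 0.807143 × -14.100 + 54.0 = 42.6

42.6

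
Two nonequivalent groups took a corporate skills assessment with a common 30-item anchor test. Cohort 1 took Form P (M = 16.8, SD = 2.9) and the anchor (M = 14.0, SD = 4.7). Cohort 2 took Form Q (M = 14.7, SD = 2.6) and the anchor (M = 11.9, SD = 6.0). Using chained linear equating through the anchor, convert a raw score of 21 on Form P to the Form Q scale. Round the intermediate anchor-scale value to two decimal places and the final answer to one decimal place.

18.6

Form P → anchor (Cohort 1): v = (4.7/2.9)(21 − 16.8) + 14.0 = 20.81
anchor → Form Q (Cohort 2): y = (2.6/6.0)(20.81 − 11.9) + 14.7 = 18.6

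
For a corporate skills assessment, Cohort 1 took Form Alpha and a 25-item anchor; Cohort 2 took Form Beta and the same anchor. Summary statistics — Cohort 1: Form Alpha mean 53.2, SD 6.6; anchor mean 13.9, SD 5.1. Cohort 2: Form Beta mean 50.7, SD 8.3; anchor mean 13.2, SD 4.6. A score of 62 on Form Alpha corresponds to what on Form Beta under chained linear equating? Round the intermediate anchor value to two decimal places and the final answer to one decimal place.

64.2

Form Alpha → anchor (Cohort 1): v = (5.1/6.6)(62 − 53.2) + 13.9 = 20.70
anchor → Form Beta (Cohort 2): y = (8.3/4.6)(20.70 − 13.2) + 50.7 = 64.2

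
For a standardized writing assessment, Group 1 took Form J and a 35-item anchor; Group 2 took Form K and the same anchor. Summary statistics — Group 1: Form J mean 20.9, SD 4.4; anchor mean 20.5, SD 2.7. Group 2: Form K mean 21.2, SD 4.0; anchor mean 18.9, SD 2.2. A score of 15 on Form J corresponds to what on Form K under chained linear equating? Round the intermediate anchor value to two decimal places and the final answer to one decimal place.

Form J → anchor (Group 1): v = (2.7/4.4)(15 − 20.9) + 20.5 = 16.88
anchor → Form K (Group 2): y = (4.0/2.2)(16.88 − 18.9) + 21.2 = 17.5

17.5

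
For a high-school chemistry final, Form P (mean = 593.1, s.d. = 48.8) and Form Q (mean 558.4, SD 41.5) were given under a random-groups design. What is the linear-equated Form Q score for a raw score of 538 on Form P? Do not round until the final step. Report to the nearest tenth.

Linear equating: y = (SD_Y/SD_X)(x − M_X) + M_Y
y = (41.5/48.8)(538 − 593.1) + 558.4
y = 0.850410 × -55.1 + 558.4 = -46.8576 + 558.4 = 511.5

511.5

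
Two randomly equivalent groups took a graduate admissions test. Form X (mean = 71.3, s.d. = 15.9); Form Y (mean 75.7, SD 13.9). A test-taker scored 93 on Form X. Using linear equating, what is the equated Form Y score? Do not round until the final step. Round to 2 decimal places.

Linear equating: y = (SD_Y/SD_X)(x − M_X) + M_Y
y = (13.9/15.9)(93 − 71.3) + 75.7
y = 0.874214 × 21.7 + 75.7 = 18.9704 + 75.7 = 94.67

94.67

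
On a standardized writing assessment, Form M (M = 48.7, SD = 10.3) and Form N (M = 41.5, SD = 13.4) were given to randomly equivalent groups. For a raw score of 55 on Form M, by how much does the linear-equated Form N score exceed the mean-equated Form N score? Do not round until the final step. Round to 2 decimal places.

1.90

Mean-equated: 55 + (41.5 − 48.7) = 47.80
Linear-equated: (13.4/10.3)(55 − 48.7) + 41.5 = 49.696
Difference = 49.696 − 47.80 = 1.90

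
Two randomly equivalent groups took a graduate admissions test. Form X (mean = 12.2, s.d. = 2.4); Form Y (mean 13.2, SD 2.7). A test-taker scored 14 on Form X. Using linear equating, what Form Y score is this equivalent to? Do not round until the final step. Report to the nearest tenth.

15.2

Linear equating: y = (SD_Y/SD_X)(x − M_X) + M_Y
y = (2.7/2.4)(14 − 12.2) + 13.2
y = 1.125000 × 1.8 + 13.2 = 2.0250 + 13.2 = 15.2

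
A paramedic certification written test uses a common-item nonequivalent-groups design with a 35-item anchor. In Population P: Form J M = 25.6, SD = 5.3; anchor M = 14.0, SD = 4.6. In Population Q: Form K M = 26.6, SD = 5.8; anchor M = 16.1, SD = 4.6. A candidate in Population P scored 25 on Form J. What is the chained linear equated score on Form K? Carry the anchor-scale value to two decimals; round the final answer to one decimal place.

Form J → anchor (Population P): v = (4.6/5.3)(25 − 25.6) + 14.0 = 13.48
anchor → Form K (Population Q): y = (5.8/4.6)(13.48 − 16.1) + 26.6 = 23.3

23.3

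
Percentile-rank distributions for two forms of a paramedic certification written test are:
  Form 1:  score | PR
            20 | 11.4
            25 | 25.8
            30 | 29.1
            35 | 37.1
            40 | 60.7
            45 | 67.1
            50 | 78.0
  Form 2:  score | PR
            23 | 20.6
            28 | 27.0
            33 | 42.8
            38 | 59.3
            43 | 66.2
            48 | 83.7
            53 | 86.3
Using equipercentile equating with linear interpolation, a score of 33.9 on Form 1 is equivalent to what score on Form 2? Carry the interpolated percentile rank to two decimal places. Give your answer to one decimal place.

30.6

PR of 33.9 on Form 1: 29.1 + (33.9 − 30)/(35 − 30) × (37.1 − 29.1) = 35.34
On Form 2, PR 35.34 falls between score 28 (PR 27.0) and 33 (PR 42.8).
Interpolate: 28 + (35.34 − 27.0)/(42.8 − 27.0) × (33 − 28) = 30.6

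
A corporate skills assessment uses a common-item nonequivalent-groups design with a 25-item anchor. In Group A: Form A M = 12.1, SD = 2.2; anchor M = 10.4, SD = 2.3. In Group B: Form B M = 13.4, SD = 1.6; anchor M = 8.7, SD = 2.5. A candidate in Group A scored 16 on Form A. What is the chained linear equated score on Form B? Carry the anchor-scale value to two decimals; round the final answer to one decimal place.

17.1

Form A → anchor (Group A): v = (2.3/2.2)(16 − 12.1) + 10.4 = 14.48
anchor → Form B (Group B): y = (1.6/2.5)(14.48 − 8.7) + 13.4 = 17.1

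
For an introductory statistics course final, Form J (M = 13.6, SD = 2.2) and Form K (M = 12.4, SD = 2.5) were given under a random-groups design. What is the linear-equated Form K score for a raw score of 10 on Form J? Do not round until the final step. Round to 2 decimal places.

Linear equating: y = (SD_Y/SD_X)(x − M_X) + M_Y
y = (2.5/2.2)(10 − 13.6) + 12.4
y = 1.136364 × -3.6 + 12.4 = -4.0909 + 12.4 = 8.31

8.31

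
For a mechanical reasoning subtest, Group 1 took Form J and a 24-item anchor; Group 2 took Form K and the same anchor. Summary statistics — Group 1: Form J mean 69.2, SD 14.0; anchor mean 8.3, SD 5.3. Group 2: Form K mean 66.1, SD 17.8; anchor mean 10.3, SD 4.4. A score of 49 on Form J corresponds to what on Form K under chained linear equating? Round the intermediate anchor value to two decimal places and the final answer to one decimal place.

Form J → anchor (Group 1): v = (5.3/14.0)(49 − 69.2) + 8.3 = 0.65
anchor → Form K (Group 2): y = (17.8/4.4)(0.65 − 10.3) + 66.1 = 27.1

27.1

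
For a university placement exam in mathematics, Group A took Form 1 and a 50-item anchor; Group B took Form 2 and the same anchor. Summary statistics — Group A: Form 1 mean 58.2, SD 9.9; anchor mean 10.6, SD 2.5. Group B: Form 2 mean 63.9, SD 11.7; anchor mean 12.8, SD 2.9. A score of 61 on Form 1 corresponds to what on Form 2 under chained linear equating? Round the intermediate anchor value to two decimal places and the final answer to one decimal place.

57.9

Form 1 → anchor (Group A): v = (2.5/9.9)(61 − 58.2) + 10.6 = 11.31
anchor → Form 2 (Group B): y = (11.7/2.9)(11.31 − 12.8) + 63.9 = 57.9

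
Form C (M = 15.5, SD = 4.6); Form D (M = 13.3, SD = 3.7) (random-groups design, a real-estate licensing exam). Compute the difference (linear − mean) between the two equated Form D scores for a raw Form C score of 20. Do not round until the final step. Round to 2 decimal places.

-0.88

Mean-equated: 20 + (13.3 − 15.5) = 17.80
Linear-equated: (3.7/4.6)(20 − 15.5) + 13.3 = 16.920
Difference = 16.920 − 17.80 = -0.88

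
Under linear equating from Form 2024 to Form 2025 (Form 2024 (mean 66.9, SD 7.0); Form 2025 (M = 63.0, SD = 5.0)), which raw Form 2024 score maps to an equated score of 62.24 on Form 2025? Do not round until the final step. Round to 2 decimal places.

65.84

Invert y = (SD_Y/SD_X)(x − M_X) + M_Y:
x = (SD_X/SD_Y)(y − M_Y) + M_X = (7.0/5.0)(62.24 − 63.0) + 66.9
x = 1.400000 × -0.760 + 66.9 = 65.84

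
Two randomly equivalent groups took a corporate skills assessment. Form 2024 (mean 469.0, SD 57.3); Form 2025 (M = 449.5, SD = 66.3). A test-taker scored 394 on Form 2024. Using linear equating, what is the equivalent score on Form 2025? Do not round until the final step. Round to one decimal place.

362.7

Linear equating: y = (SD_Y/SD_X)(x − M_X) + M_Y
y = (66.3/57.3)(394 − 469.0) + 449.5
y = 1.157068 × -75.0 + 449.5 = -86.7801 + 449.5 = 362.7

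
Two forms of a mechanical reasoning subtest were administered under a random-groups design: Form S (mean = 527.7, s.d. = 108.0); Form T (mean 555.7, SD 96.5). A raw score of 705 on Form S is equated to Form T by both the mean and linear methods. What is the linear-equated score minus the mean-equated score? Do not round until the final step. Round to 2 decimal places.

Mean-equated: 705 + (555.7 − 527.7) = 733.00
Linear-equated: (96.5/108.0)(705 − 527.7) + 555.7 = 714.121
Difference = 714.121 − 733.00 = -18.88

-18.88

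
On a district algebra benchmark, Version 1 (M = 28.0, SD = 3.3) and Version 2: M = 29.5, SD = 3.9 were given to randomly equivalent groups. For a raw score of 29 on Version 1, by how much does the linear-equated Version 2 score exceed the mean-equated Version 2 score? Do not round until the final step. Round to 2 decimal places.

0.18

Mean-equated: 29 + (29.5 − 28.0) = 30.50
Linear-equated: (3.9/3.3)(29 − 28.0) + 29.5 = 30.682
Difference = 30.682 − 30.50 = 0.18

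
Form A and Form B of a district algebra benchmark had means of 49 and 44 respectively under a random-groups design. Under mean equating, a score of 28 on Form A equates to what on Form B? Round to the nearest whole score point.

Mean equating: y = x + (M_Y − M_X) = 28 + (44 − 49) = 23

23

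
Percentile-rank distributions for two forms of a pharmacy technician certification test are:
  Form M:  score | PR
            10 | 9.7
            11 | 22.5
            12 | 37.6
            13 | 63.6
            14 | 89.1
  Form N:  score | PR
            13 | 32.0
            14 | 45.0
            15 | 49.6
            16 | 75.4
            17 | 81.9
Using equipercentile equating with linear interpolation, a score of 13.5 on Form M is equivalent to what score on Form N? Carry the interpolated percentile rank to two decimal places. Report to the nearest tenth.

PR of 13.5 on Form M: 63.6 + (13.5 − 13)/(14 − 13) × (89.1 − 63.6) = 76.35
On Form N, PR 76.35 falls between score 16 (PR 75.4) and 17 (PR 81.9).
Interpolate: 16 + (76.35 − 75.4)/(81.9 − 75.4) × (17 − 16) = 16.1

16.1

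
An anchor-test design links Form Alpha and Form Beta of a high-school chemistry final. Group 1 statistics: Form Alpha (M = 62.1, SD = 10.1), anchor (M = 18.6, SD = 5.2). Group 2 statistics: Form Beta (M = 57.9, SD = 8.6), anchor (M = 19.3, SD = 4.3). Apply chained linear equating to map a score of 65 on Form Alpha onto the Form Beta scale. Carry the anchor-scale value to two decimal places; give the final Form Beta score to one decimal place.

Form Alpha → anchor (Group 1): v = (5.2/10.1)(65 − 62.1) + 18.6 = 20.09
anchor → Form Beta (Group 2): y = (8.6/4.3)(20.09 − 19.3) + 57.9 = 59.5

59.5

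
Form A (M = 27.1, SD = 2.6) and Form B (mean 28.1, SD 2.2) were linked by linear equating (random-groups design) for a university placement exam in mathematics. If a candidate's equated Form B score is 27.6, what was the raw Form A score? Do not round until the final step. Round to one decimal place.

Invert y = (SD_Y/SD_X)(x − M_X) + M_Y:
x = (SD_X/SD_Y)(y − M_Y) + M_X = (2.6/2.2)(27.6 − 28.1) + 27.1
x = 1.181818 × -0.500 + 27.1 = 26.5

26.5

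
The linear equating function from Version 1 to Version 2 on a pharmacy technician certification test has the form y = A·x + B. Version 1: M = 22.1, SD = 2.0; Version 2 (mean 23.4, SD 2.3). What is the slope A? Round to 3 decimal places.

A = SD_Y / SD_X = 2.3 / 2.0 = 1.150

1.150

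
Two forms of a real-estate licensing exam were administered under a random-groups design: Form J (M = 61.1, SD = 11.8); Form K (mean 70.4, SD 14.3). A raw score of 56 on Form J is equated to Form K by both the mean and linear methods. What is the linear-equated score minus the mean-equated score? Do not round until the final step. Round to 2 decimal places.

-1.08

Mean-equated: 56 + (70.4 − 61.1) = 65.30
Linear-equated: (14.3/11.8)(56 − 61.1) + 70.4 = 64.219
Difference = 64.219 − 65.30 = -1.08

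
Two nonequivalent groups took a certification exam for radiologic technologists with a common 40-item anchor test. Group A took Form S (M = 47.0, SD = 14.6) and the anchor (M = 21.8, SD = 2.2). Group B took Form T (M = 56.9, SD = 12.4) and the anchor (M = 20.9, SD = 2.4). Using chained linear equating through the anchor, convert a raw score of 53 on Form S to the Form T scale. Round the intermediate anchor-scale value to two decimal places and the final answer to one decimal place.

66.2

Form S → anchor (Group A): v = (2.2/14.6)(53 − 47.0) + 21.8 = 22.70
anchor → Form T (Group B): y = (12.4/2.4)(22.70 − 20.9) + 56.9 = 66.2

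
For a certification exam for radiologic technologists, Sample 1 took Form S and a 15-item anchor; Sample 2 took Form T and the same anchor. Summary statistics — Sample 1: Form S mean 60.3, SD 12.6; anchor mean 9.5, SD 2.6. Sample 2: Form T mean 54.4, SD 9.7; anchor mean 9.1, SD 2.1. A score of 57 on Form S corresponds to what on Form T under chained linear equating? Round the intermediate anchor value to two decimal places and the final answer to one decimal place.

53.1

Form S → anchor (Sample 1): v = (2.6/12.6)(57 − 60.3) + 9.5 = 8.82
anchor → Form T (Sample 2): y = (9.7/2.1)(8.82 − 9.1) + 54.4 = 53.1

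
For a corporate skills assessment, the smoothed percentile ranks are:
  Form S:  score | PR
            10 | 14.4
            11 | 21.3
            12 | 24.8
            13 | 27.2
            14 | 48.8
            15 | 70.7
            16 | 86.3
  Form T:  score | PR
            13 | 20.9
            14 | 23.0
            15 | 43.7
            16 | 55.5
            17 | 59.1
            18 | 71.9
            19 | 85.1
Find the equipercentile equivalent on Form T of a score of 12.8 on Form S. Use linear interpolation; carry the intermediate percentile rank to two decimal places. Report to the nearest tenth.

14.2

PR of 12.8 on Form S: 24.8 + (12.8 − 12)/(13 − 12) × (27.2 − 24.8) = 26.72
On Form T, PR 26.72 falls between score 14 (PR 23.0) and 15 (PR 43.7).
Interpolate: 14 + (26.72 − 23.0)/(43.7 − 23.0) × (15 − 14) = 14.2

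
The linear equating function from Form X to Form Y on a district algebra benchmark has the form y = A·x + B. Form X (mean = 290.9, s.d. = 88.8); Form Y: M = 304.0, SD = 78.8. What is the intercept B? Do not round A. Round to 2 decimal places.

A = SD_Y / SD_X = 78.8 / 88.8 = 0.887387
B = M_Y − A·M_X = 304.0 − 0.887387 × 290.9 = 45.86

45.86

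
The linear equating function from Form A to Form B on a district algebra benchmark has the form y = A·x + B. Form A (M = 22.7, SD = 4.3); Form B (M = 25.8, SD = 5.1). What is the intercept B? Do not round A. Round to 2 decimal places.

A = SD_Y / SD_X = 5.1 / 4.3 = 1.186047
B = M_Y − A·M_X = 25.8 − 1.186047 × 22.7 = -1.12

-1.12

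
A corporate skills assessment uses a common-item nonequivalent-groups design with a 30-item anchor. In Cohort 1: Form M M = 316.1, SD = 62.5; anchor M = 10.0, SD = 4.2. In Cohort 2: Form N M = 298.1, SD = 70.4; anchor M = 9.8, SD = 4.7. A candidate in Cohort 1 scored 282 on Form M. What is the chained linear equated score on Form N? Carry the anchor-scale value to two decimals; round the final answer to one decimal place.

266.8

Form M → anchor (Cohort 1): v = (4.2/62.5)(282 − 316.1) + 10.0 = 7.71
anchor → Form N (Cohort 2): y = (70.4/4.7)(7.71 − 9.8) + 298.1 = 266.8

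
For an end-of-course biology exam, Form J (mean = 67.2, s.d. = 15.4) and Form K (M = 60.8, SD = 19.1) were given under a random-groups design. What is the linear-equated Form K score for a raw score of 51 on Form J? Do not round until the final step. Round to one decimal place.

Linear equating: y = (SD_Y/SD_X)(x − M_X) + M_Y
y = (19.1/15.4)(51 − 67.2) + 60.8
y = 1.240260 × -16.2 + 60.8 = -20.0922 + 60.8 = 40.7

40.7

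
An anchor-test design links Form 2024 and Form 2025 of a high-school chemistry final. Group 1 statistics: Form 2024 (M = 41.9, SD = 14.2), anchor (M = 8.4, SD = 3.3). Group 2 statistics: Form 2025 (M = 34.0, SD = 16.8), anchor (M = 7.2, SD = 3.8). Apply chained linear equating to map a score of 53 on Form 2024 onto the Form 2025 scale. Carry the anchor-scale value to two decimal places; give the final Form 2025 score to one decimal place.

50.7

Form 2024 → anchor (Group 1): v = (3.3/14.2)(53 − 41.9) + 8.4 = 10.98
anchor → Form 2025 (Group 2): y = (16.8/3.8)(10.98 − 7.2) + 34.0 = 50.7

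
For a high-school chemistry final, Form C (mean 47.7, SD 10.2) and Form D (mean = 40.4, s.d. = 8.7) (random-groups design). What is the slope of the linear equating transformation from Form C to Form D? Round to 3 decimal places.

0.853

A = SD_Y / SD_X = 8.7 / 10.2 = 0.853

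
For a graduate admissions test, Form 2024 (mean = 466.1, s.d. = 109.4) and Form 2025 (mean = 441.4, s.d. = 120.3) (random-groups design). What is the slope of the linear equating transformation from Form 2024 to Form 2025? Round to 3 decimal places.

A = SD_Y / SD_X = 120.3 / 109.4 = 1.100

1.100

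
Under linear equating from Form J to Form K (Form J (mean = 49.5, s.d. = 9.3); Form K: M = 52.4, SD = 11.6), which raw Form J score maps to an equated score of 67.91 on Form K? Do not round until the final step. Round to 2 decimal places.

61.93

Invert y = (SD_Y/SD_X)(x − M_X) + M_Y:
x = (SD_X/SD_Y)(y − M_Y) + M_X = (9.3/11.6)(67.91 − 52.4) + 49.5
x = 0.801724 × 15.510 + 49.5 = 61.93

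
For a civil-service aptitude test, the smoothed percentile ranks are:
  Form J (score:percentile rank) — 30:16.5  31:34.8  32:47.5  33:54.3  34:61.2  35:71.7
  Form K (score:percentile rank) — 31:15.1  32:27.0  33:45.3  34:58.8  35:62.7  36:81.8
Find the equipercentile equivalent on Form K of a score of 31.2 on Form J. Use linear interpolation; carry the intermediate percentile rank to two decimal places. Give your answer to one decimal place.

32.6

PR of 31.2 on Form J: 34.8 + (31.2 − 31)/(32 − 31) × (47.5 − 34.8) = 37.34
On Form K, PR 37.34 falls between score 32 (PR 27.0) and 33 (PR 45.3).
Interpolate: 32 + (37.34 − 27.0)/(45.3 − 27.0) × (33 − 32) = 32.6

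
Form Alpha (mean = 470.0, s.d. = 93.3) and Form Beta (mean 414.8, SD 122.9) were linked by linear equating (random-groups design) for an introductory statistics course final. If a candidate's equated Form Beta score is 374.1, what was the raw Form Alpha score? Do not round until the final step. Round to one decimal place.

Invert y = (SD_Y/SD_X)(x − M_X) + M_Y:
x = (SD_X/SD_Y)(y − M_Y) + M_X = (93.3/122.9)(374.1 − 414.8) + 470.0
x = 0.759154 × -40.700 + 470.0 = 439.1

439.1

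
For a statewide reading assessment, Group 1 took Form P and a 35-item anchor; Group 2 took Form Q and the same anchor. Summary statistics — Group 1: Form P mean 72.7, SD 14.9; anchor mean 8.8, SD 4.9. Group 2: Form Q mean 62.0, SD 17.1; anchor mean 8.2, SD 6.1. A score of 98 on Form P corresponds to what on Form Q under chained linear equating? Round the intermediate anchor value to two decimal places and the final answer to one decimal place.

87.0

Form P → anchor (Group 1): v = (4.9/14.9)(98 − 72.7) + 8.8 = 17.12
anchor → Form Q (Group 2): y = (17.1/6.1)(17.12 − 8.2) + 62.0 = 87.0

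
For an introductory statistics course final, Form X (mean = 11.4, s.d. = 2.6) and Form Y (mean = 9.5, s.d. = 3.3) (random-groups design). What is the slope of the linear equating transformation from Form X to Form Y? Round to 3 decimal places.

A = SD_Y / SD_X = 3.3 / 2.6 = 1.269

1.269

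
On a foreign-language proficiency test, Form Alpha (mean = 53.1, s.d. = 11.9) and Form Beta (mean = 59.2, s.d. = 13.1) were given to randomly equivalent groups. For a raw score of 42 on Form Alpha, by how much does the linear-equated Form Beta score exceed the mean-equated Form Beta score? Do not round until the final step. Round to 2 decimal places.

-1.12

Mean-equated: 42 + (59.2 − 53.1) = 48.10
Linear-equated: (13.1/11.9)(42 − 53.1) + 59.2 = 46.981
Difference = 46.981 − 48.10 = -1.12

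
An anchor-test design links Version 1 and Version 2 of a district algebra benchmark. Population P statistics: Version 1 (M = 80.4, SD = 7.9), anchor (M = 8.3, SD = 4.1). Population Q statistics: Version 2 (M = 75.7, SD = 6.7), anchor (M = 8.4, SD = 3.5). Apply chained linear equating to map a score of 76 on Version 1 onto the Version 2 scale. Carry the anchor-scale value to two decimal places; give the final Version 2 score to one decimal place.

71.1

Version 1 → anchor (Population P): v = (4.1/7.9)(76 − 80.4) + 8.3 = 6.02
anchor → Version 2 (Population Q): y = (6.7/3.5)(6.02 − 8.4) + 75.7 = 71.1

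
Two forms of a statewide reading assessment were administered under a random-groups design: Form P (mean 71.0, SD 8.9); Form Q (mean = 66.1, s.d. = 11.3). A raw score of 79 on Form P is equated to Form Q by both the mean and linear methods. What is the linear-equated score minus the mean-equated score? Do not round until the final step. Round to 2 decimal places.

Mean-equated: 79 + (66.1 − 71.0) = 74.10
Linear-equated: (11.3/8.9)(79 − 71.0) + 66.1 = 76.257
Difference = 76.257 − 74.10 = 2.16

2.16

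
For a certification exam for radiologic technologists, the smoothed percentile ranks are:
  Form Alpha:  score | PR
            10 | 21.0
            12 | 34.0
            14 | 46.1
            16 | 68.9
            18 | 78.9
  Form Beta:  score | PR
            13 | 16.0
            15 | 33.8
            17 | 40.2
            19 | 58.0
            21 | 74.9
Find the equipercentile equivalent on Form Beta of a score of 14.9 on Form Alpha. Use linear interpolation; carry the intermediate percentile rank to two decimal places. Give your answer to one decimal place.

PR of 14.9 on Form Alpha: 46.1 + (14.9 − 14)/(16 − 14) × (68.9 − 46.1) = 56.36
On Form Beta, PR 56.36 falls between score 17 (PR 40.2) and 19 (PR 58.0).
Interpolate: 17 + (56.36 − 40.2)/(58.0 − 40.2) × (19 − 17) = 18.8

18.8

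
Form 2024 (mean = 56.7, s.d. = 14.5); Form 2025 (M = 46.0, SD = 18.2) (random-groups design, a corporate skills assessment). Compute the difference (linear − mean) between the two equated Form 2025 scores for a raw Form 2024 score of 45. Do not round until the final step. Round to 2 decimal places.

Mean-equated: 45 + (46.0 − 56.7) = 34.30
Linear-equated: (18.2/14.5)(45 − 56.7) + 46.0 = 31.314
Difference = 31.314 − 34.30 = -2.99

-2.99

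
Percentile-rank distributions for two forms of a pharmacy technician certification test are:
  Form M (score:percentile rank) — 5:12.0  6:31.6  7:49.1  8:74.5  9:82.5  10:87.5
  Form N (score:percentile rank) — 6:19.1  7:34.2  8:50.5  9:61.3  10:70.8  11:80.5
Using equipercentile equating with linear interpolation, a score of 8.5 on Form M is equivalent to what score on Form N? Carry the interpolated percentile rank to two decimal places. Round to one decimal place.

10.8

PR of 8.5 on Form M: 74.5 + (8.5 − 8)/(9 − 8) × (82.5 − 74.5) = 78.50
On Form N, PR 78.50 falls between score 10 (PR 70.8) and 11 (PR 80.5).
Interpolate: 10 + (78.50 − 70.8)/(80.5 − 70.8) × (11 − 10) = 10.8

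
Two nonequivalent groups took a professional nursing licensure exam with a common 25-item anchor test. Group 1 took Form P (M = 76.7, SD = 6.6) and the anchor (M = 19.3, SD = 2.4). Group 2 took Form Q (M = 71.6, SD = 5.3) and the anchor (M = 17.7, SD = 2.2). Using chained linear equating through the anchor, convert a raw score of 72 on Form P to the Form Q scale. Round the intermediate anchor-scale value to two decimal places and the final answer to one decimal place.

Form P → anchor (Group 1): v = (2.4/6.6)(72 − 76.7) + 19.3 = 17.59
anchor → Form Q (Group 2): y = (5.3/2.2)(17.59 − 17.7) + 71.6 = 71.3

71.3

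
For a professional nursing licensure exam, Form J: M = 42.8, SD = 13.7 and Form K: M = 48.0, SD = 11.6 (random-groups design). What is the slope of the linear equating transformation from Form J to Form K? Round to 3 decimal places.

0.847

A = SD_Y / SD_X = 11.6 / 13.7 = 0.847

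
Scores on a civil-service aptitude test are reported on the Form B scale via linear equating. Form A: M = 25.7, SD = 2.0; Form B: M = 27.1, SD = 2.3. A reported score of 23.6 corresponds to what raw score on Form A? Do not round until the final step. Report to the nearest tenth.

Invert y = (SD_Y/SD_X)(x − M_X) + M_Y:
x = (SD_X/SD_Y)(y − M_Y) + M_X = (2.0/2.3)(23.6 − 27.1) + 25.7
x = 0.869565 × -3.500 + 25.7 = 22.7

22.7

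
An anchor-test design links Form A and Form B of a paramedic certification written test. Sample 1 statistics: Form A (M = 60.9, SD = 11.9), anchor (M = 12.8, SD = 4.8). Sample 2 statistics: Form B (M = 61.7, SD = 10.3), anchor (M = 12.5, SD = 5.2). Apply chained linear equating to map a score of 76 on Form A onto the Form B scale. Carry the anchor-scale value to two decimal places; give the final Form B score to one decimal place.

74.4

Form A → anchor (Sample 1): v = (4.8/11.9)(76 − 60.9) + 12.8 = 18.89
anchor → Form B (Sample 2): y = (10.3/5.2)(18.89 − 12.5) + 61.7 = 74.4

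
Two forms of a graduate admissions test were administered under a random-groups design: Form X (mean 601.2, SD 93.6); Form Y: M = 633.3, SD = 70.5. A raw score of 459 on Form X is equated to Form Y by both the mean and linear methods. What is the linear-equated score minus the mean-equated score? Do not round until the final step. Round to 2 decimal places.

Mean-equated: 459 + (633.3 − 601.2) = 491.10
Linear-equated: (70.5/93.6)(459 − 601.2) + 633.3 = 526.194
Difference = 526.194 − 491.10 = 35.09

35.09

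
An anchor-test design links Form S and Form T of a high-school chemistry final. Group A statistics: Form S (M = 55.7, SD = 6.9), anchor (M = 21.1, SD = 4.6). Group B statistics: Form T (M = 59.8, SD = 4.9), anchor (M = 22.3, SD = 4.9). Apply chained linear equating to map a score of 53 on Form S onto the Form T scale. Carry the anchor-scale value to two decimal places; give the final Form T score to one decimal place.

56.8

Form S → anchor (Group A): v = (4.6/6.9)(53 − 55.7) + 21.1 = 19.30
anchor → Form T (Group B): y = (4.9/4.9)(19.30 − 22.3) + 59.8 = 56.8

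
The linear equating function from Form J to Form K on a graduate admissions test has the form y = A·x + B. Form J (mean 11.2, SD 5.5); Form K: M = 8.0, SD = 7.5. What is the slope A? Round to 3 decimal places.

A = SD_Y / SD_X = 7.5 / 5.5 = 1.364

1.364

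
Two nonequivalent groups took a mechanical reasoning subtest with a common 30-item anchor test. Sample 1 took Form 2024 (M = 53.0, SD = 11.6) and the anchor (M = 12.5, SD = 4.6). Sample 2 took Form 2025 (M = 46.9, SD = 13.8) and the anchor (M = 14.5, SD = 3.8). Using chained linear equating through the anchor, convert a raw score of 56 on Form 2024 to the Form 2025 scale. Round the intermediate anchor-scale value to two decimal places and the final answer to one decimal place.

44.0

Form 2024 → anchor (Sample 1): v = (4.6/11.6)(56 − 53.0) + 12.5 = 13.69
anchor → Form 2025 (Sample 2): y = (13.8/3.8)(13.69 − 14.5) + 46.9 = 44.0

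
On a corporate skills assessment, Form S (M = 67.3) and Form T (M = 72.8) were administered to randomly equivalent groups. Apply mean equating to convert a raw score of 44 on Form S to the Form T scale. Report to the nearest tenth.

Mean equating: y = x + (M_Y − M_X) = 44 + (72.8 − 67.3) = 49.5

49.5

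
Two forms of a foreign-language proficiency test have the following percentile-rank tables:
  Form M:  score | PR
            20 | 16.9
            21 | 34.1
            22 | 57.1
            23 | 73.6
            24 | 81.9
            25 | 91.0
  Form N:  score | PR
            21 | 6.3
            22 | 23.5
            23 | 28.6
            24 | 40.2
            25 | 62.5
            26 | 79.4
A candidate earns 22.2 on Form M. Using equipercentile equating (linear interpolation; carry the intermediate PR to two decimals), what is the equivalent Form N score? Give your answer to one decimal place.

24.9

PR of 22.2 on Form M: 57.1 + (22.2 − 22)/(23 − 22) × (73.6 − 57.1) = 60.40
On Form N, PR 60.40 falls between score 24 (PR 40.2) and 25 (PR 62.5).
Interpolate: 24 + (60.40 − 40.2)/(62.5 − 40.2) × (25 − 24) = 24.9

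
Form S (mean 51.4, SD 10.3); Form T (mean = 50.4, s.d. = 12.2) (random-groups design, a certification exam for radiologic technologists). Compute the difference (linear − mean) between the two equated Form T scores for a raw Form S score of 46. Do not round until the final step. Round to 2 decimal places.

-1.00

Mean-equated: 46 + (50.4 − 51.4) = 45.00
Linear-equated: (12.2/10.3)(46 − 51.4) + 50.4 = 44.004
Difference = 44.004 − 45.00 = -1.00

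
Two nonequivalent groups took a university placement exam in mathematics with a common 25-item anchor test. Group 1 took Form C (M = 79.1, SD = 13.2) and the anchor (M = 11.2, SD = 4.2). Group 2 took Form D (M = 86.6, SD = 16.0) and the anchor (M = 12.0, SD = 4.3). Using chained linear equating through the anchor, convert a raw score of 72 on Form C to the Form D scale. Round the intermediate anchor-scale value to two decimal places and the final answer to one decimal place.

Form C → anchor (Group 1): v = (4.2/13.2)(72 − 79.1) + 11.2 = 8.94
anchor → Form D (Group 2): y = (16.0/4.3)(8.94 − 12.0) + 86.6 = 75.2

75.2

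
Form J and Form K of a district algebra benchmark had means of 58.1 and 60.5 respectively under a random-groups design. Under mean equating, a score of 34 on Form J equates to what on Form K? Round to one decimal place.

36.4

Mean equating: y = x + (M_Y − M_X) = 34 + (60.5 − 58.1) = 36.4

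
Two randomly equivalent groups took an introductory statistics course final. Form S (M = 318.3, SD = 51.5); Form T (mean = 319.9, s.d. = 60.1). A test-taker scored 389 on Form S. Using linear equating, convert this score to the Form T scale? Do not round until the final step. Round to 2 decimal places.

Linear equating: y = (SD_Y/SD_X)(x − M_X) + M_Y
y = (60.1/51.5)(389 − 318.3) + 319.9
y = 1.166990 × 70.7 + 319.9 = 82.5062 + 319.9 = 402.41

402.41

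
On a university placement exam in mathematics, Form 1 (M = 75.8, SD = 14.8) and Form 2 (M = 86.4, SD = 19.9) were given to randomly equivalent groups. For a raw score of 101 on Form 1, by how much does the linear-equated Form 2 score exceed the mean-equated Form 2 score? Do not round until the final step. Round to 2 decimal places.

Mean-equated: 101 + (86.4 − 75.8) = 111.60
Linear-equated: (19.9/14.8)(101 − 75.8) + 86.4 = 120.284
Difference = 120.284 − 111.60 = 8.68

8.68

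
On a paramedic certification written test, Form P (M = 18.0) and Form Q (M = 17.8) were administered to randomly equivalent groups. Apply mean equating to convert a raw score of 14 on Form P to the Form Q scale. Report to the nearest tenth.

13.8

Mean equating: y = x + (M_Y − M_X) = 14 + (17.8 − 18.0) = 13.8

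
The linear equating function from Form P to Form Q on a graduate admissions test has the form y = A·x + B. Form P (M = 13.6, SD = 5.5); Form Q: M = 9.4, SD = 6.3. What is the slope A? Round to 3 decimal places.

A = SD_Y / SD_X = 6.3 / 5.5 = 1.145

1.145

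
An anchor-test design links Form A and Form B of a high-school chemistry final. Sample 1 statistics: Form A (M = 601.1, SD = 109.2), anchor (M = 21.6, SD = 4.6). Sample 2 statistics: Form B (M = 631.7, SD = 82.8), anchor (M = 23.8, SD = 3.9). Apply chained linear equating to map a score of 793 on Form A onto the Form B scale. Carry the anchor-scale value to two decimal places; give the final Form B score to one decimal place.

756.5

Form A → anchor (Sample 1): v = (4.6/109.2)(793 − 601.1) + 21.6 = 29.68
anchor → Form B (Sample 2): y = (82.8/3.9)(29.68 − 23.8) + 631.7 = 756.5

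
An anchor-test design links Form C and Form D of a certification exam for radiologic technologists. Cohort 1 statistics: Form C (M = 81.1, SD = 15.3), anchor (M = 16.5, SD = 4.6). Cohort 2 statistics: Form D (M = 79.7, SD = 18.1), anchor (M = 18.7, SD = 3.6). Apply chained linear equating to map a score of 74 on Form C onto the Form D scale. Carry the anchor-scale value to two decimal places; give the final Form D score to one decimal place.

Form C → anchor (Cohort 1): v = (4.6/15.3)(74 − 81.1) + 16.5 = 14.37
anchor → Form D (Cohort 2): y = (18.1/3.6)(14.37 − 18.7) + 79.7 = 57.9

57.9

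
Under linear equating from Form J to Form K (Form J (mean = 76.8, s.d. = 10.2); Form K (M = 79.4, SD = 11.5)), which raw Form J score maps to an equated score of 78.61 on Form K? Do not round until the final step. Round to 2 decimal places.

76.10

Invert y = (SD_Y/SD_X)(x − M_X) + M_Y:
x = (SD_X/SD_Y)(y − M_Y) + M_X = (10.2/11.5)(78.61 − 79.4) + 76.8
x = 0.886957 × -0.790 + 76.8 = 76.10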